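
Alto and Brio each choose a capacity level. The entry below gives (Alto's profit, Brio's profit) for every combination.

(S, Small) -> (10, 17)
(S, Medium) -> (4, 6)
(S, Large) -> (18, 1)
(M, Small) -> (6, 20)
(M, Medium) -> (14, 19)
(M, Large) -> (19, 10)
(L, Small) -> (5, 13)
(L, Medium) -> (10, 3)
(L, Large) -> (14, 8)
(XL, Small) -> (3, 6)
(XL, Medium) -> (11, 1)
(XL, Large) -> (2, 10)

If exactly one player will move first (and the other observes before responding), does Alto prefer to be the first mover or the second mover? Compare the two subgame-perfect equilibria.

If Alto leads: Brio's best replies are S→Small, M→Small, L→Small, XL→Large; Alto's induced payoffs 10, 6, 5, 2; outcome (S, Small), payoffs (10, 17).
If Brio leads: Alto's best replies are Small→S, Medium→M, Large→M; Brio's induced payoffs 17, 19, 10; outcome (M, Medium), payoffs (14, 19).
Alto gets 10 moving first and 14 moving second, so Alto prefers to move second.

second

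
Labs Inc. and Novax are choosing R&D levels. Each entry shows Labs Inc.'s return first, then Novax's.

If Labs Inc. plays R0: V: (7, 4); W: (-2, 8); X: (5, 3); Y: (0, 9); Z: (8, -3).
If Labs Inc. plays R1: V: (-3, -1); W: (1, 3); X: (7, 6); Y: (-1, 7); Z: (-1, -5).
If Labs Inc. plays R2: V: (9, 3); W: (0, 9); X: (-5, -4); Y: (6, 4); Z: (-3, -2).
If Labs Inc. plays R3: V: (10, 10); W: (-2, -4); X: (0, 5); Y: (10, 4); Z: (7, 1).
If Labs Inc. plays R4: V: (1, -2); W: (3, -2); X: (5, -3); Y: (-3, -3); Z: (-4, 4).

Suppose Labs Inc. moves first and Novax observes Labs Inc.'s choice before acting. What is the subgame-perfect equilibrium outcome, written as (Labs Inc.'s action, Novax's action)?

Novax best-responds to each possible Labs Inc. move:
- R0: BR = Y, leader payoff 0.
- R1: BR = Y, leader payoff -1.
- R2: BR = W, leader payoff 0.
- R3: BR = V, leader payoff 10.
- R4: BR = Z, leader payoff -4.
Labs Inc.'s induced payoffs are 0, -1, 0, 10, -4, so Labs Inc. commits to R3. Subgame-perfect outcome: (R3, V) with payoffs (10, 10).

(R3, V)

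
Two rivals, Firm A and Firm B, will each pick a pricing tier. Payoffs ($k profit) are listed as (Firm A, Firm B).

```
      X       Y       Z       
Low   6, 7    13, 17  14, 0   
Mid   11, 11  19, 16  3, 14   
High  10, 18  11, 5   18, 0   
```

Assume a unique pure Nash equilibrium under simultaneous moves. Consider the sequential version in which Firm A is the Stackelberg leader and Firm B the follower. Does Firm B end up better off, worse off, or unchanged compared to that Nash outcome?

unchanged

Work backward from Firm B's decision.
- Low: Firm B compares 7, 17, 0 and picks Y; Firm A would get 13.
- Mid: Firm B compares 11, 16, 14 and picks Y; Firm A would get 19.
- High: Firm B compares 18, 5, 0 and picks X; Firm A would get 10.
Among 13, 19, 10, the best is 19 at Mid. Subgame-perfect outcome: (Mid, Y) with payoffs (19, 16).
Under simultaneous play:
Firm A's best replies: X→Mid; Y→Mid; Z→High.
Firm B's best replies: Low→Y; Mid→Y; High→X.
Only (Mid, Y) has each player best-responding; Nash payoffs (19, 16).
Firm B earns 16 sequentially versus 16 at the Nash outcome: unchanged.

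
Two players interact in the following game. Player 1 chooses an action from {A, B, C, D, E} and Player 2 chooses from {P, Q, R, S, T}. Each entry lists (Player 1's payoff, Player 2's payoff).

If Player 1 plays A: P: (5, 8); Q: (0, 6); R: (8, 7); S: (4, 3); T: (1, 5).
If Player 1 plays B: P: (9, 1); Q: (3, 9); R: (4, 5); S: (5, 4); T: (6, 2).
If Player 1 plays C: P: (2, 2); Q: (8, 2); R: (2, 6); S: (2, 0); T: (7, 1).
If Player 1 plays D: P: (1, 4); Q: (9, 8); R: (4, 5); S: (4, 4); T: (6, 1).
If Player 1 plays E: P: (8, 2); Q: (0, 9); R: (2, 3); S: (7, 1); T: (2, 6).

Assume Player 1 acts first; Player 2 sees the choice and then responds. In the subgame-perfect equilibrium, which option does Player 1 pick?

Solve by backward induction (Player 1 leads).
- A → Player 2 plays P (best of 8, 6, 7, 3, 5); Player 1 gets 5.
- B → Player 2 plays Q (best of 1, 9, 5, 4, 2); Player 1 gets 3.
- C → Player 2 plays R (best of 2, 2, 6, 0, 1); Player 1 gets 2.
- D → Player 2 plays Q (best of 4, 8, 5, 4, 1); Player 1 gets 9.
- E → Player 2 plays Q (best of 2, 9, 3, 1, 6); Player 1 gets 0.
Player 1's induced payoffs are 5, 3, 2, 9, 0, so Player 1 commits to D. Subgame-perfect outcome: (D, Q) with payoffs (9, 8).

D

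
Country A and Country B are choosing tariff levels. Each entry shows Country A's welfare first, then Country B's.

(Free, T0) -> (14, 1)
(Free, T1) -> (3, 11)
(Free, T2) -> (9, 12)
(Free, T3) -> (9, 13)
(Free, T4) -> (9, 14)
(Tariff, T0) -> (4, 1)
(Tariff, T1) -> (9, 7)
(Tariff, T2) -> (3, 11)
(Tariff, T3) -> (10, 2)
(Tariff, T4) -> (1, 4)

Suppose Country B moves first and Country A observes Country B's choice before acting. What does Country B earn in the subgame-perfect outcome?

Backward induction with Country B moving first.
- T0 → Country A plays Free (best of 14, 4); Country B gets 1.
- T1 → Country A plays Tariff (best of 3, 9); Country B gets 7.
- T2 → Country A plays Free (best of 9, 3); Country B gets 12.
- T3 → Country A plays Tariff (best of 9, 10); Country B gets 2.
- T4 → Country A plays Free (best of 9, 1); Country B gets 14.
Maximizing over 1, 7, 12, 2, 14, Country B chooses T4. Subgame-perfect outcome: (Free, T4) with payoffs (9, 14).

14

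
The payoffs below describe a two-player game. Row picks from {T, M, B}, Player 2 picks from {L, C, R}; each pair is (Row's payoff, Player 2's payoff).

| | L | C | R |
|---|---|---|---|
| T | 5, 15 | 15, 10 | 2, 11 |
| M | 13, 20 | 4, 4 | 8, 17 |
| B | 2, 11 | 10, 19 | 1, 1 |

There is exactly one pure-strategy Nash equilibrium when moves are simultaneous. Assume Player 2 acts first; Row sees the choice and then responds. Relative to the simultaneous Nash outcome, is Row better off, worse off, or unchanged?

unchanged

Row best-responds to each possible Player 2 move:
- L → Row plays M (best of 5, 13, 2); Player 2 gets 20.
- C → Row plays T (best of 15, 4, 10); Player 2 gets 10.
- R → Row plays M (best of 2, 8, 1); Player 2 gets 17.
Maximizing over 20, 10, 17, Player 2 chooses L. Subgame-perfect outcome: (M, L) with payoffs (13, 20).
Under simultaneous play:
Row's best replies: L→M; C→T; R→M.
Player 2's best replies: T→L; M→L; B→C.
Only (M, L) has each player best-responding; Nash payoffs (13, 20).
Row earns 13 sequentially versus 13 at the Nash outcome: unchanged.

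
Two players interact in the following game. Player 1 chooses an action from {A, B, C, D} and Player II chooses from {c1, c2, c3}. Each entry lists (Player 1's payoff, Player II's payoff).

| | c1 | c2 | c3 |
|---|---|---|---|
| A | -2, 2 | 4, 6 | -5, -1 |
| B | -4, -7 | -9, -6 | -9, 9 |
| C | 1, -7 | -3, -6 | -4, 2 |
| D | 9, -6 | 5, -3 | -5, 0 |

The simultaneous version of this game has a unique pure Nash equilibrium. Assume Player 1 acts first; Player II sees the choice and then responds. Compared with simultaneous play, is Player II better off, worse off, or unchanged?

Work backward from Player II's decision.
- A: Player II compares 2, 6, -1 and picks c2; Player 1 would get 4.
- B: Player II compares -7, -6, 9 and picks c3; Player 1 would get -9.
- C: Player II compares -7, -6, 2 and picks c3; Player 1 would get -4.
- D: Player II compares -6, -3, 0 and picks c3; Player 1 would get -5.
Player 1's induced payoffs are 4, -9, -4, -5, so Player 1 commits to A. Subgame-perfect outcome: (A, c2) with payoffs (4, 6).
Under simultaneous play:
Player 1's best replies: c1→D; c2→D; c3→C.
Player II's best replies: A→c2; B→c3; C→c3; D→c3.
The unique mutual best reply is (C, c3), giving (-4, 2).
Player II earns 6 sequentially versus 2 at the Nash outcome: better off.

better off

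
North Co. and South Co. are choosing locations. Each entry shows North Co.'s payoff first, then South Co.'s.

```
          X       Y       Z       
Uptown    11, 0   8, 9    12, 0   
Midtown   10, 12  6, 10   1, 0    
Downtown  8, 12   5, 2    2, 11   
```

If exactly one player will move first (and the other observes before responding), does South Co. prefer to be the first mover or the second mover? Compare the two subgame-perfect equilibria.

If North Co. leads: South Co.'s best replies are Uptown→Y, Midtown→X, Downtown→X; North Co.'s induced payoffs 8, 10, 8; outcome (Midtown, X), payoffs (10, 12).
If South Co. leads: North Co.'s best replies are X→Uptown, Y→Uptown, Z→Uptown; South Co.'s induced payoffs 0, 9, 0; outcome (Uptown, Y), payoffs (8, 9).
South Co. gets 9 moving first and 12 moving second, so South Co. prefers to move second.

second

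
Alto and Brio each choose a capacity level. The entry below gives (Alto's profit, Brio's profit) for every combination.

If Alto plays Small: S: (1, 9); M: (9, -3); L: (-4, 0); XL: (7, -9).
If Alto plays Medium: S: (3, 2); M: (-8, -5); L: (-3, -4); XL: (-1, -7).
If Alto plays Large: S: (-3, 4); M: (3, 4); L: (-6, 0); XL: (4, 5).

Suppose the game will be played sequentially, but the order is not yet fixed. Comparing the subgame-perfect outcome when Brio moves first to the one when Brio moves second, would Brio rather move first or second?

second

If Alto leads: Brio's best replies are Small→S, Medium→S, Large→XL; Alto's induced payoffs 1, 3, 4; outcome (Large, XL), payoffs (4, 5).
If Brio leads: Alto's best replies are S→Medium, M→Small, L→Medium, XL→Small; Brio's induced payoffs 2, -3, -4, -9; outcome (Medium, S), payoffs (3, 2).
Brio gets 2 moving first and 5 moving second, so Brio prefers to move second.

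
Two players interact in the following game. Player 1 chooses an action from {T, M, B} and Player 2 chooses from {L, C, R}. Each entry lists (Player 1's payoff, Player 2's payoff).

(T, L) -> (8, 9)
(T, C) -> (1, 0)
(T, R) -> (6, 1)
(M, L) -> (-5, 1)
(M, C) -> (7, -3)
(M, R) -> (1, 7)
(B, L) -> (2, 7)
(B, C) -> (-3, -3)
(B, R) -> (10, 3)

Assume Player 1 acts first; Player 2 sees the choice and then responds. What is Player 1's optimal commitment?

T

Work backward from Player 2's decision.
- T: Player 2 compares 9, 0, 1 and picks L; Player 1 would get 8.
- M: Player 2 compares 1, -3, 7 and picks R; Player 1 would get 1.
- B: Player 2 compares 7, -3, 3 and picks L; Player 1 would get 2.
Among 8, 1, 2, the best is 8 at T. Subgame-perfect outcome: (T, L) with payoffs (8, 9).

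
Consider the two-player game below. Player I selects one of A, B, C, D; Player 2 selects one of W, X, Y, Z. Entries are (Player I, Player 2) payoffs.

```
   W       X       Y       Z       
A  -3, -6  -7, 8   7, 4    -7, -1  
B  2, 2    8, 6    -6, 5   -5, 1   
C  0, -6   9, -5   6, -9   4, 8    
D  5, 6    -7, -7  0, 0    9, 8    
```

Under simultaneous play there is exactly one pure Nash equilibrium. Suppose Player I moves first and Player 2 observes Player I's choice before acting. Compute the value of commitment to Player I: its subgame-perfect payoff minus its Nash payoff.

Work backward from Player 2's decision.
- A → Player 2 plays X (best of -6, 8, 4, -1); Player I gets -7.
- B → Player 2 plays X (best of 2, 6, 5, 1); Player I gets 8.
- C → Player 2 plays Z (best of -6, -5, -9, 8); Player I gets 4.
- D → Player 2 plays Z (best of 6, -7, 0, 8); Player I gets 9.
Maximizing over -7, 8, 4, 9, Player I chooses D. Subgame-perfect outcome: (D, Z) with payoffs (9, 8).
Under simultaneous play:
Player I's best replies: W→D; X→C; Y→A; Z→D.
Player 2's best replies: A→X; B→X; C→Z; D→Z.
Only (D, Z) has each player best-responding; Nash payoffs (9, 8).
Player I's commitment gain: 9 − 9 = 0.

0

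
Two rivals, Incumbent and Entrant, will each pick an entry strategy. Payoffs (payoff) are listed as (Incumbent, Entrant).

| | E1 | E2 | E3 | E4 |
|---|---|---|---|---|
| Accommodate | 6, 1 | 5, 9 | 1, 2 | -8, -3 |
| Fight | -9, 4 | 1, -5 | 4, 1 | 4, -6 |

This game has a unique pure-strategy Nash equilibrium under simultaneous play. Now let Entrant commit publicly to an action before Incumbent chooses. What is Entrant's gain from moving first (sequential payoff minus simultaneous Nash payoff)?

Incumbent best-responds to each possible Entrant move:
- E1 → Incumbent plays Accommodate (best of 6, -9); Entrant gets 1.
- E2 → Incumbent plays Accommodate (best of 5, 1); Entrant gets 9.
- E3 → Incumbent plays Fight (best of 1, 4); Entrant gets 1.
- E4 → Incumbent plays Fight (best of -8, 4); Entrant gets -6.
Among 1, 9, 1, -6, the best is 9 at E2. Subgame-perfect outcome: (Accommodate, E2) with payoffs (5, 9).
Under simultaneous play:
Incumbent's best replies: E1→Accommodate; E2→Accommodate; E3→Fight; E4→Fight.
Entrant's best replies: Accommodate→E2; Fight→E1.
The unique mutual best reply is (Accommodate, E2), giving (5, 9).
Entrant's commitment gain: 9 − 9 = 0.

0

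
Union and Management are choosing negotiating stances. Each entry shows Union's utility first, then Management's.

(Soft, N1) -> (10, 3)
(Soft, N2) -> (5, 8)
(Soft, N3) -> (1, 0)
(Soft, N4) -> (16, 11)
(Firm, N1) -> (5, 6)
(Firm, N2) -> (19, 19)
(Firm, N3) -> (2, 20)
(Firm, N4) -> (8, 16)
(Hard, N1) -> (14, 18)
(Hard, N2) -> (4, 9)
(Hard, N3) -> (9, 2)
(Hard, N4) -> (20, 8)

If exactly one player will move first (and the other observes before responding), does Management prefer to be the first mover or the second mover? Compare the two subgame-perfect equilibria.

first

If Union leads: Management's best replies are Soft→N4, Firm→N3, Hard→N1; Union's induced payoffs 16, 2, 14; outcome (Soft, N4), payoffs (16, 11).
If Management leads: Union's best replies are N1→Hard, N2→Firm, N3→Hard, N4→Hard; Management's induced payoffs 18, 19, 2, 8; outcome (Firm, N2), payoffs (19, 19).
Management gets 19 moving first and 11 moving second, so Management prefers to move first.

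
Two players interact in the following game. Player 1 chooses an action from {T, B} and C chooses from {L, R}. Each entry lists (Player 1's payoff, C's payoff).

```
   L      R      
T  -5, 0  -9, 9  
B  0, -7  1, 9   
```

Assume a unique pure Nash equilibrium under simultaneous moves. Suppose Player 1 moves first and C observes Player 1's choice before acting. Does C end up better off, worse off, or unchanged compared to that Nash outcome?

unchanged

C best-responds to each possible Player 1 move:
- T: BR = R, leader payoff -9.
- B: BR = R, leader payoff 1.
Player 1's induced payoffs are -9, 1, so Player 1 commits to B. Subgame-perfect outcome: (B, R) with payoffs (1, 9).
Now find the simultaneous Nash equilibrium.
Player 1's best replies: L→B; R→B.
C's best replies: T→R; B→R.
The unique mutual best reply is (B, R), giving (1, 9).
C earns 9 sequentially versus 9 at the Nash outcome: unchanged.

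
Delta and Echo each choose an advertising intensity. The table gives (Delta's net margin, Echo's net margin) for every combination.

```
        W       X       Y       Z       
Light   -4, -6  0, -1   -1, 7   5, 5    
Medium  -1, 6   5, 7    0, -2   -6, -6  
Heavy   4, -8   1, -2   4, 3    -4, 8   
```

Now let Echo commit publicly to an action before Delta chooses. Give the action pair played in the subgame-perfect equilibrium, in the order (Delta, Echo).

(Medium, X)

Backward induction with Echo moving first.
- W: Delta compares -4, -1, 4 and picks Heavy; Echo would get -8.
- X: Delta compares 0, 5, 1 and picks Medium; Echo would get 7.
- Y: Delta compares -1, 0, 4 and picks Heavy; Echo would get 3.
- Z: Delta compares 5, -6, -4 and picks Light; Echo would get 5.
Maximizing over -8, 7, 3, 5, Echo chooses X. Subgame-perfect outcome: (Medium, X) with payoffs (5, 7).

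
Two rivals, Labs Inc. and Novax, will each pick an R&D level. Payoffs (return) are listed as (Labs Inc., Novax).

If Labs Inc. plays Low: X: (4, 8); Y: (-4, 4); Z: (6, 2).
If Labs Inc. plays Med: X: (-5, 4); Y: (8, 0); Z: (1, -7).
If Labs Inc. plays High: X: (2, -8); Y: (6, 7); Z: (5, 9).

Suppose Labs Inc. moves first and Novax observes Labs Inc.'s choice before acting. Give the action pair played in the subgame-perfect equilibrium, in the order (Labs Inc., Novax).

(High, Z)

Novax best-responds to each possible Labs Inc. move:
- Low → Novax plays X (best of 8, 4, 2); Labs Inc. gets 4.
- Med → Novax plays X (best of 4, 0, -7); Labs Inc. gets -5.
- High → Novax plays Z (best of -8, 7, 9); Labs Inc. gets 5.
Maximizing over 4, -5, 5, Labs Inc. chooses High. Subgame-perfect outcome: (High, Z) with payoffs (5, 9).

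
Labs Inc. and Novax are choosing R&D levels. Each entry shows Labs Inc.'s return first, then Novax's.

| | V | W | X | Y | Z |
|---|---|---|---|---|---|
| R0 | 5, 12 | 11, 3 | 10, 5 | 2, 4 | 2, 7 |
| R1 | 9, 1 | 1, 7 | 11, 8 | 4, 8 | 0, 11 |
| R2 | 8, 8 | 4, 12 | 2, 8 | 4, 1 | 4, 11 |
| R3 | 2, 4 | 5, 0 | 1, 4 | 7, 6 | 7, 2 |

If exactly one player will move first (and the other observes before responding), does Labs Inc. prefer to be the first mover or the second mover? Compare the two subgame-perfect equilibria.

If Labs Inc. leads: Novax's best replies are R0→V, R1→Z, R2→W, R3→Y; Labs Inc.'s induced payoffs 5, 0, 4, 7; outcome (R3, Y), payoffs (7, 6).
If Novax leads: Labs Inc.'s best replies are V→R1, W→R0, X→R1, Y→R3, Z→R3; Novax's induced payoffs 1, 3, 8, 6, 2; outcome (R1, X), payoffs (11, 8).
Labs Inc. gets 7 moving first and 11 moving second, so Labs Inc. prefers to move second.

second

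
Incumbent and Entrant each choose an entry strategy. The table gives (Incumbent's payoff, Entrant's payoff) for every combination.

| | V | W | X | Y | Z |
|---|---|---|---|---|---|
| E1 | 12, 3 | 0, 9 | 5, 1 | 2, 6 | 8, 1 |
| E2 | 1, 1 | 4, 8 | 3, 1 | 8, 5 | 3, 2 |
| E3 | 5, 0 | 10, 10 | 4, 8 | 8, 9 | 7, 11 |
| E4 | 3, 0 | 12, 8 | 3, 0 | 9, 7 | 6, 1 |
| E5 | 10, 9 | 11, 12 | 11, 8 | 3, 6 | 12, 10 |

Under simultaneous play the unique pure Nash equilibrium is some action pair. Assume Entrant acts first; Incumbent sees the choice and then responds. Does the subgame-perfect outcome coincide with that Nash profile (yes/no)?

no

Solve by backward induction (Entrant leads).
- V: BR = E1, leader payoff 3.
- W: BR = E4, leader payoff 8.
- X: BR = E5, leader payoff 8.
- Y: BR = E4, leader payoff 7.
- Z: BR = E5, leader payoff 10.
Among 3, 8, 8, 7, 10, the best is 10 at Z. Subgame-perfect outcome: (E5, Z) with payoffs (12, 10).
Under simultaneous play:
Incumbent's best replies: V→E1; W→E4; X→E5; Y→E4; Z→E5.
Entrant's best replies: E1→W; E2→W; E3→Z; E4→W; E5→W.
The unique mutual best reply is (E4, W), giving (12, 8).
Sequential outcome (E5, Z) differs from the Nash profile (E4, W).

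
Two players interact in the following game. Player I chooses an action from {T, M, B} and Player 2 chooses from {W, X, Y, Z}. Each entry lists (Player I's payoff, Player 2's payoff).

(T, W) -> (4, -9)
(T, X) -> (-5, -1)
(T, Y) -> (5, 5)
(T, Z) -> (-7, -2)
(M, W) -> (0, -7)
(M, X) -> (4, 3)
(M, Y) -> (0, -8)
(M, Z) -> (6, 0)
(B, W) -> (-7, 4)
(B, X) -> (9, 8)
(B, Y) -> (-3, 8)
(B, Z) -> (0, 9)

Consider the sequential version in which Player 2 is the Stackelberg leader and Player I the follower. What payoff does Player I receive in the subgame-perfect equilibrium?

Work backward from Player I's decision.
- W: Player I compares 4, 0, -7 and picks T; Player 2 would get -9.
- X: Player I compares -5, 4, 9 and picks B; Player 2 would get 8.
- Y: Player I compares 5, 0, -3 and picks T; Player 2 would get 5.
- Z: Player I compares -7, 6, 0 and picks M; Player 2 would get 0.
Player 2's induced payoffs are -9, 8, 5, 0, so Player 2 commits to X. Subgame-perfect outcome: (B, X) with payoffs (9, 8).

9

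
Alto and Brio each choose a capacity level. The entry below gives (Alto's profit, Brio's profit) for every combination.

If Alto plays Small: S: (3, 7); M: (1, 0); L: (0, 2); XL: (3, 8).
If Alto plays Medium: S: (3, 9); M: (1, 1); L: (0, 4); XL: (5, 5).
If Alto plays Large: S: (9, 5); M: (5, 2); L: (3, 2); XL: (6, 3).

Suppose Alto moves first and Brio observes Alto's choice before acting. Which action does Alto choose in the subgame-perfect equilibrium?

Large

Backward induction with Alto moving first.
- Small: BR = XL, leader payoff 3.
- Medium: BR = S, leader payoff 3.
- Large: BR = S, leader payoff 9.
Alto's induced payoffs are 3, 3, 9, so Alto commits to Large. Subgame-perfect outcome: (Large, S) with payoffs (9, 5).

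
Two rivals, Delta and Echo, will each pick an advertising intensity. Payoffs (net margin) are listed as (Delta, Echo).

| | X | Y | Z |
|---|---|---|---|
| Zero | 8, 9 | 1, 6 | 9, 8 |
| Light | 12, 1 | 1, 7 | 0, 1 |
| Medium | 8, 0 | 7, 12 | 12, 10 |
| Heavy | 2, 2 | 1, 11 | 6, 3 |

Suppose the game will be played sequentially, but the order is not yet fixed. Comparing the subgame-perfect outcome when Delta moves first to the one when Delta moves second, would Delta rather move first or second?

If Delta leads: Echo's best replies are Zero→X, Light→Y, Medium→Y, Heavy→Y; Delta's induced payoffs 8, 1, 7, 1; outcome (Zero, X), payoffs (8, 9).
If Echo leads: Delta's best replies are X→Light, Y→Medium, Z→Medium; Echo's induced payoffs 1, 12, 10; outcome (Medium, Y), payoffs (7, 12).
Delta gets 8 moving first and 7 moving second, so Delta prefers to move first.

first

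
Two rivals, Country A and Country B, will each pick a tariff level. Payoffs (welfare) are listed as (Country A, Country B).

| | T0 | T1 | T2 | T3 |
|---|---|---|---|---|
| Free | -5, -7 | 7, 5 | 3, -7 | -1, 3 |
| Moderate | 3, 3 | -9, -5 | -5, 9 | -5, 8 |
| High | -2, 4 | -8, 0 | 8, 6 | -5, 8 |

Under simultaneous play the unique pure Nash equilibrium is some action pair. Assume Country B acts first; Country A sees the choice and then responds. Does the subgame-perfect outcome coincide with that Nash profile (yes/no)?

no

Solve by backward induction (Country B leads).
- T0 → Country A plays Moderate (best of -5, 3, -2); Country B gets 3.
- T1 → Country A plays Free (best of 7, -9, -8); Country B gets 5.
- T2 → Country A plays High (best of 3, -5, 8); Country B gets 6.
- T3 → Country A plays Free (best of -1, -5, -5); Country B gets 3.
Maximizing over 3, 5, 6, 3, Country B chooses T2. Subgame-perfect outcome: (High, T2) with payoffs (8, 6).
For the simultaneous game, intersect best replies.
Country A's best replies: T0→Moderate; T1→Free; T2→High; T3→Free.
Country B's best replies: Free→T1; Moderate→T2; High→T3.
The unique mutual best reply is (Free, T1), giving (7, 5).
Sequential outcome (High, T2) differs from the Nash profile (Free, T1).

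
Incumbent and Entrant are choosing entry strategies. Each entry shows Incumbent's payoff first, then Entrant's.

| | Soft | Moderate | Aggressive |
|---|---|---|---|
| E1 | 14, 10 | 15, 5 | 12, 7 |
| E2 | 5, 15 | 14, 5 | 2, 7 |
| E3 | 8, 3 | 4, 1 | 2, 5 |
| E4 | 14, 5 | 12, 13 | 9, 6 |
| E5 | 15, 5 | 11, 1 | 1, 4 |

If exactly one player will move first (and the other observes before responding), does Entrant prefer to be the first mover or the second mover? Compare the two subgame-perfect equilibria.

If Incumbent leads: Entrant's best replies are E1→Soft, E2→Soft, E3→Aggressive, E4→Moderate, E5→Soft; Incumbent's induced payoffs 14, 5, 2, 12, 15; outcome (E5, Soft), payoffs (15, 5).
If Entrant leads: Incumbent's best replies are Soft→E5, Moderate→E1, Aggressive→E1; Entrant's induced payoffs 5, 5, 7; outcome (E1, Aggressive), payoffs (12, 7).
Entrant gets 7 moving first and 5 moving second, so Entrant prefers to move first.

first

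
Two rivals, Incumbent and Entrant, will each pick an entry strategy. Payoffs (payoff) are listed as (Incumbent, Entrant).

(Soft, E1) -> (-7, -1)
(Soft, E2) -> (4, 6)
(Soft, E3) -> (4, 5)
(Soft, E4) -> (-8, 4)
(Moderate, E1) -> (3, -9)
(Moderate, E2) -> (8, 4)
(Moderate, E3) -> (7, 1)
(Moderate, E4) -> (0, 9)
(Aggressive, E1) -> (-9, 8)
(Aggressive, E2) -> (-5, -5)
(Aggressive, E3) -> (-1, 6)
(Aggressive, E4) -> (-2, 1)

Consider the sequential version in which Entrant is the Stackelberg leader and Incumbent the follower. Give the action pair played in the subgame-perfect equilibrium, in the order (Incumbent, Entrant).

Work backward from Incumbent's decision.
- E1: BR = Moderate, leader payoff -9.
- E2: BR = Moderate, leader payoff 4.
- E3: BR = Moderate, leader payoff 1.
- E4: BR = Moderate, leader payoff 9.
Maximizing over -9, 4, 1, 9, Entrant chooses E4. Subgame-perfect outcome: (Moderate, E4) with payoffs (0, 9).

(Moderate, E4)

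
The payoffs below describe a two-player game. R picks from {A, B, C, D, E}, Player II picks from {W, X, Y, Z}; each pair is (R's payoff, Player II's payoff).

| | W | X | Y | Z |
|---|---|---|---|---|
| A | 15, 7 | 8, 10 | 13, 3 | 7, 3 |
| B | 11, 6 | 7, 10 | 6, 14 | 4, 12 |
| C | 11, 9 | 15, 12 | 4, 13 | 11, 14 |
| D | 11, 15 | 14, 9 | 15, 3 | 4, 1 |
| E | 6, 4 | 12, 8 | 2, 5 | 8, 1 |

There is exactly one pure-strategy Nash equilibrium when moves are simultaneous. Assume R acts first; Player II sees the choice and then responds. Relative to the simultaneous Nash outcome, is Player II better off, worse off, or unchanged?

Work backward from Player II's decision.
- A: Player II compares 7, 10, 3, 3 and picks X; R would get 8.
- B: Player II compares 6, 10, 14, 12 and picks Y; R would get 6.
- C: Player II compares 9, 12, 13, 14 and picks Z; R would get 11.
- D: Player II compares 15, 9, 3, 1 and picks W; R would get 11.
- E: Player II compares 4, 8, 5, 1 and picks X; R would get 12.
Maximizing over 8, 6, 11, 11, 12, R chooses E. Subgame-perfect outcome: (E, X) with payoffs (12, 8).
For the simultaneous game, intersect best replies.
R's best replies: W→A; X→C; Y→D; Z→C.
Player II's best replies: A→X; B→Y; C→Z; D→W; E→X.
Only (C, Z) has each player best-responding; Nash payoffs (11, 14).
Player II earns 8 sequentially versus 14 at the Nash outcome: worse off.

worse off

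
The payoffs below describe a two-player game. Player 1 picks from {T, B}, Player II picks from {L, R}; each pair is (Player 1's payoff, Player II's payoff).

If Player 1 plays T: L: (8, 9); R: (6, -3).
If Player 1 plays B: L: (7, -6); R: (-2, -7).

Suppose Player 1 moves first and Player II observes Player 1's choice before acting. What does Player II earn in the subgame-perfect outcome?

Work backward from Player II's decision.
- T: Player II compares 9, -3 and picks L; Player 1 would get 8.
- B: Player II compares -6, -7 and picks L; Player 1 would get 7.
Player 1's induced payoffs are 8, 7, so Player 1 commits to T. Subgame-perfect outcome: (T, L) with payoffs (8, 9).

9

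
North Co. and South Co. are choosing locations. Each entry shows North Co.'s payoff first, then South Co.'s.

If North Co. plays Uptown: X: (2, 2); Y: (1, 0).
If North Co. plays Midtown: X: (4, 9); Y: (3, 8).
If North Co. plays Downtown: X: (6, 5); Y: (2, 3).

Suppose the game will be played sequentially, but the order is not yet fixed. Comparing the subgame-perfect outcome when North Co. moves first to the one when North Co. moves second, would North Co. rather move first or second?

first

If North Co. leads: South Co.'s best replies are Uptown→X, Midtown→X, Downtown→X; North Co.'s induced payoffs 2, 4, 6; outcome (Downtown, X), payoffs (6, 5).
If South Co. leads: North Co.'s best replies are X→Downtown, Y→Midtown; South Co.'s induced payoffs 5, 8; outcome (Midtown, Y), payoffs (3, 8).
North Co. gets 6 moving first and 3 moving second, so North Co. prefers to move first.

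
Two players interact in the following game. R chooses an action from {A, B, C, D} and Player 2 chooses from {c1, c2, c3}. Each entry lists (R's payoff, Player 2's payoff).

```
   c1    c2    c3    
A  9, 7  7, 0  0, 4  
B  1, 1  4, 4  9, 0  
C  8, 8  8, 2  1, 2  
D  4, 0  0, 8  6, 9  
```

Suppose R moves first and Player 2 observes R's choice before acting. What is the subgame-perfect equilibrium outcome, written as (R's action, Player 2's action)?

(A, c1)

Solve by backward induction (R leads).
- A → Player 2 plays c1 (best of 7, 0, 4); R gets 9.
- B → Player 2 plays c2 (best of 1, 4, 0); R gets 4.
- C → Player 2 plays c1 (best of 8, 2, 2); R gets 8.
- D → Player 2 plays c3 (best of 0, 8, 9); R gets 6.
Maximizing over 9, 4, 8, 6, R chooses A. Subgame-perfect outcome: (A, c1) with payoffs (9, 7).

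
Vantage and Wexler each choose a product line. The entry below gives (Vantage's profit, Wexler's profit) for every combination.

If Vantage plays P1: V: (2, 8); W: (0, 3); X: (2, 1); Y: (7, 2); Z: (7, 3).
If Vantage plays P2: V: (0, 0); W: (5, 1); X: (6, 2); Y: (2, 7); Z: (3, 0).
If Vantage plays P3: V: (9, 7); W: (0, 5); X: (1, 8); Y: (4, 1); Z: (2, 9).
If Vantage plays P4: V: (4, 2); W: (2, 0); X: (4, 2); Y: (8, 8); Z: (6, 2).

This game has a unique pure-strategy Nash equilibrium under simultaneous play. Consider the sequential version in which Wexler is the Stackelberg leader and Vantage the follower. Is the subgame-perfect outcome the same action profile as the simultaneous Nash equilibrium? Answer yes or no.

yes

Work backward from Vantage's decision.
- V: BR = P3, leader payoff 7.
- W: BR = P2, leader payoff 1.
- X: BR = P2, leader payoff 2.
- Y: BR = P4, leader payoff 8.
- Z: BR = P1, leader payoff 3.
Among 7, 1, 2, 8, 3, the best is 8 at Y. Subgame-perfect outcome: (P4, Y) with payoffs (8, 8).
For the simultaneous game, intersect best replies.
Vantage's best replies: V→P3; W→P2; X→P2; Y→P4; Z→P1.
Wexler's best replies: P1→V; P2→Y; P3→Z; P4→Y.
The unique mutual best reply is (P4, Y), giving (8, 8).
Sequential outcome (P4, Y) coincides with the Nash profile (P4, Y).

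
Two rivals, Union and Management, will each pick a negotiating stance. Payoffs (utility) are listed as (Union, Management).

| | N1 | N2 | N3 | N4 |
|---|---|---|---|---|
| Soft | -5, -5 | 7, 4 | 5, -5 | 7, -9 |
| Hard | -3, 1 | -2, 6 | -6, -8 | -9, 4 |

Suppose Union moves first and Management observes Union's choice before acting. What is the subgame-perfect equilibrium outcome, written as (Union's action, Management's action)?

Management best-responds to each possible Union move:
- Soft: BR = N2, leader payoff 7.
- Hard: BR = N2, leader payoff -2.
Union's induced payoffs are 7, -2, so Union commits to Soft. Subgame-perfect outcome: (Soft, N2) with payoffs (7, 4).

(Soft, N2)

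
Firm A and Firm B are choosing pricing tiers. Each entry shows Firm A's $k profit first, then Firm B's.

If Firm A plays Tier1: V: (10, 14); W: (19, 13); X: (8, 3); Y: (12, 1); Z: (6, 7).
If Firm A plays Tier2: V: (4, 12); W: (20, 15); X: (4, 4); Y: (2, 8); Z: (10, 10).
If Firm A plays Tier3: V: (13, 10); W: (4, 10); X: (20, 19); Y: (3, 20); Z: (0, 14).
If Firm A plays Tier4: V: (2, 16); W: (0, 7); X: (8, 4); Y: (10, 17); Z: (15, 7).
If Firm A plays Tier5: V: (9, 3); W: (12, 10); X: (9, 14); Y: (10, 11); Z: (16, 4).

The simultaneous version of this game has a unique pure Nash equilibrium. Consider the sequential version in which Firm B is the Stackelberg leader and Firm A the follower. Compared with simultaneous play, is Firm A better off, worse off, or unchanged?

unchanged

Solve by backward induction (Firm B leads).
- V: BR = Tier3, leader payoff 10.
- W: BR = Tier2, leader payoff 15.
- X: BR = Tier3, leader payoff 19.
- Y: BR = Tier1, leader payoff 1.
- Z: BR = Tier5, leader payoff 4.
Firm B's induced payoffs are 10, 15, 19, 1, 4, so Firm B commits to X. Subgame-perfect outcome: (Tier3, X) with payoffs (20, 19).
Under simultaneous play:
Firm A's best replies: V→Tier3; W→Tier2; X→Tier3; Y→Tier1; Z→Tier5.
Firm B's best replies: Tier1→V; Tier2→W; Tier3→Y; Tier4→Y; Tier5→X.
Only (Tier2, W) has each player best-responding; Nash payoffs (20, 15).
Firm A earns 20 sequentially versus 20 at the Nash outcome: unchanged.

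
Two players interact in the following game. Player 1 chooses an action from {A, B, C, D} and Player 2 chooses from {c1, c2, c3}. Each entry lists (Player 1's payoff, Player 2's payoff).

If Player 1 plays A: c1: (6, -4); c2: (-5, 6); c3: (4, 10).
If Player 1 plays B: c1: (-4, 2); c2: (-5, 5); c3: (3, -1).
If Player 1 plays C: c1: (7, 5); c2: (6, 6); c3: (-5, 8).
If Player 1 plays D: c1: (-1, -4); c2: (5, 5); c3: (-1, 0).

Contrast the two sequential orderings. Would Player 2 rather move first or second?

If Player 1 leads: Player 2's best replies are A→c3, B→c2, C→c3, D→c2; Player 1's induced payoffs 4, -5, -5, 5; outcome (D, c2), payoffs (5, 5).
If Player 2 leads: Player 1's best replies are c1→C, c2→C, c3→A; Player 2's induced payoffs 5, 6, 10; outcome (A, c3), payoffs (4, 10).
Player 2 gets 10 moving first and 5 moving second, so Player 2 prefers to move first.

first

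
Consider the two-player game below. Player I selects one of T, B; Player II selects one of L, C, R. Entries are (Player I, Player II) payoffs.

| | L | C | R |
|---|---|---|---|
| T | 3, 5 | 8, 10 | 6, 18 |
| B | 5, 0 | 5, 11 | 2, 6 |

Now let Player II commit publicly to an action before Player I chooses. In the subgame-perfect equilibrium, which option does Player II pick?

R

Player I best-responds to each possible Player II move:
- L: BR = B, leader payoff 0.
- C: BR = T, leader payoff 10.
- R: BR = T, leader payoff 18.
Among 0, 10, 18, the best is 18 at R. Subgame-perfect outcome: (T, R) with payoffs (6, 18).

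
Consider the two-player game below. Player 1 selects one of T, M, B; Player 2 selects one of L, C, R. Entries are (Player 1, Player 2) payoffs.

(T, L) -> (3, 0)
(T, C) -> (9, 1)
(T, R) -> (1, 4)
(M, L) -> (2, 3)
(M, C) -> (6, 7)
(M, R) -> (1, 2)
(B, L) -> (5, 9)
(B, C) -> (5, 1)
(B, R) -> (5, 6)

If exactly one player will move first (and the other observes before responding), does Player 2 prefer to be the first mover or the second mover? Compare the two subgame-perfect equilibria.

If Player 1 leads: Player 2's best replies are T→R, M→C, B→L; Player 1's induced payoffs 1, 6, 5; outcome (M, C), payoffs (6, 7).
If Player 2 leads: Player 1's best replies are L→B, C→T, R→B; Player 2's induced payoffs 9, 1, 6; outcome (B, L), payoffs (5, 9).
Player 2 gets 9 moving first and 7 moving second, so Player 2 prefers to move first.

first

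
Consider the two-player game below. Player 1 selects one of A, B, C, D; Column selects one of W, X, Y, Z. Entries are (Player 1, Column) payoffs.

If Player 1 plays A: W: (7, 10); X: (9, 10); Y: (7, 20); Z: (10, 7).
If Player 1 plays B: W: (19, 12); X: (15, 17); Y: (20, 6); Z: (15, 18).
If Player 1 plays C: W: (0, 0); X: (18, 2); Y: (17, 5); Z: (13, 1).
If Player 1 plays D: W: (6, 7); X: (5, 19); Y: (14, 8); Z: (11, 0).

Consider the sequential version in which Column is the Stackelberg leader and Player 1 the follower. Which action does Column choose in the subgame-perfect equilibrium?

Z

Work backward from Player 1's decision.
- W → Player 1 plays B (best of 7, 19, 0, 6); Column gets 12.
- X → Player 1 plays C (best of 9, 15, 18, 5); Column gets 2.
- Y → Player 1 plays B (best of 7, 20, 17, 14); Column gets 6.
- Z → Player 1 plays B (best of 10, 15, 13, 11); Column gets 18.
Among 12, 2, 6, 18, the best is 18 at Z. Subgame-perfect outcome: (B, Z) with payoffs (15, 18).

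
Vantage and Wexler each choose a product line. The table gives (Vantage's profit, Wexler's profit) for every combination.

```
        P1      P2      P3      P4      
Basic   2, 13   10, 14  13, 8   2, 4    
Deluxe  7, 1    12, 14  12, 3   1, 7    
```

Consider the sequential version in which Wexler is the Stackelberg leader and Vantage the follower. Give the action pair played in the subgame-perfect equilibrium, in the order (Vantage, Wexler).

Solve by backward induction (Wexler leads).
- P1: Vantage compares 2, 7 and picks Deluxe; Wexler would get 1.
- P2: Vantage compares 10, 12 and picks Deluxe; Wexler would get 14.
- P3: Vantage compares 13, 12 and picks Basic; Wexler would get 8.
- P4: Vantage compares 2, 1 and picks Basic; Wexler would get 4.
Wexler's induced payoffs are 1, 14, 8, 4, so Wexler commits to P2. Subgame-perfect outcome: (Deluxe, P2) with payoffs (12, 14).

(Deluxe, P2)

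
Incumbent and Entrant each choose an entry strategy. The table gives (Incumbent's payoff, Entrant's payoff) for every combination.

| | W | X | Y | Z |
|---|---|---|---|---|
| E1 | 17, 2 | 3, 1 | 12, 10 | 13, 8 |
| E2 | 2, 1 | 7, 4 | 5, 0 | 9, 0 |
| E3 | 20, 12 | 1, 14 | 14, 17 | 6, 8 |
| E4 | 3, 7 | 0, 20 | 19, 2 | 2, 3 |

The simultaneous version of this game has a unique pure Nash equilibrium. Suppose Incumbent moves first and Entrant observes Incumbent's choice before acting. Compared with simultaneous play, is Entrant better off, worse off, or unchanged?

better off

Backward induction with Incumbent moving first.
- E1: BR = Y, leader payoff 12.
- E2: BR = X, leader payoff 7.
- E3: BR = Y, leader payoff 14.
- E4: BR = X, leader payoff 0.
Maximizing over 12, 7, 14, 0, Incumbent chooses E3. Subgame-perfect outcome: (E3, Y) with payoffs (14, 17).
For the simultaneous game, intersect best replies.
Incumbent's best replies: W→E3; X→E2; Y→E4; Z→E1.
Entrant's best replies: E1→Y; E2→X; E3→Y; E4→X.
Only (E2, X) has each player best-responding; Nash payoffs (7, 4).
Entrant earns 17 sequentially versus 4 at the Nash outcome: better off.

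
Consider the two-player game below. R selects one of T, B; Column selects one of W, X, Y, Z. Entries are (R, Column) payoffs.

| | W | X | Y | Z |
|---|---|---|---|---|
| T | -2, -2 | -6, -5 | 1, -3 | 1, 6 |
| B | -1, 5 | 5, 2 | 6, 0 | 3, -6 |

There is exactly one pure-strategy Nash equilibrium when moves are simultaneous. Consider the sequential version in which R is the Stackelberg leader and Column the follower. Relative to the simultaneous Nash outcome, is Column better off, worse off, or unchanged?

better off

Work backward from Column's decision.
- T → Column plays Z (best of -2, -5, -3, 6); R gets 1.
- B → Column plays W (best of 5, 2, 0, -6); R gets -1.
Maximizing over 1, -1, R chooses T. Subgame-perfect outcome: (T, Z) with payoffs (1, 6).
Now find the simultaneous Nash equilibrium.
R's best replies: W→B; X→B; Y→B; Z→B.
Column's best replies: T→Z; B→W.
Only (B, W) has each player best-responding; Nash payoffs (-1, 5).
Column earns 6 sequentially versus 5 at the Nash outcome: better off.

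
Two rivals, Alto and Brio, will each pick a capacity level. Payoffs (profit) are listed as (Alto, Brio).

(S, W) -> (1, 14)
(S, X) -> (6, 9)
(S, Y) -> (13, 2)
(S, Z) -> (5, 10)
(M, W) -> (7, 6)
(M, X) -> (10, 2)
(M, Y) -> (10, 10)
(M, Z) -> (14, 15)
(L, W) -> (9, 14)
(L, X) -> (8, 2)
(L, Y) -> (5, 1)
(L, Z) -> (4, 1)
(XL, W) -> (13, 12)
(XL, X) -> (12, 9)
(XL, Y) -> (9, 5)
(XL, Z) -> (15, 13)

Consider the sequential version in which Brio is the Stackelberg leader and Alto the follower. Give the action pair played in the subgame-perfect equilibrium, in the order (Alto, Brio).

(XL, Z)

Backward induction with Brio moving first.
- W → Alto plays XL (best of 1, 7, 9, 13); Brio gets 12.
- X → Alto plays XL (best of 6, 10, 8, 12); Brio gets 9.
- Y → Alto plays S (best of 13, 10, 5, 9); Brio gets 2.
- Z → Alto plays XL (best of 5, 14, 4, 15); Brio gets 13.
Brio's induced payoffs are 12, 9, 2, 13, so Brio commits to Z. Subgame-perfect outcome: (XL, Z) with payoffs (15, 13).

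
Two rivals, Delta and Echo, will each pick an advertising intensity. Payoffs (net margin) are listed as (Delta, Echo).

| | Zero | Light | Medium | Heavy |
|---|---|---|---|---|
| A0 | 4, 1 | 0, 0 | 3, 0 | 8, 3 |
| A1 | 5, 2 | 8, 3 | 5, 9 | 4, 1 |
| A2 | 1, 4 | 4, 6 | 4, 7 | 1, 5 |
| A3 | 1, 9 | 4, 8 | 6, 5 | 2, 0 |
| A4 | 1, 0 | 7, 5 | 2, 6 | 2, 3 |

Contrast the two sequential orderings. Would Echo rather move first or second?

first

If Delta leads: Echo's best replies are A0→Heavy, A1→Medium, A2→Medium, A3→Zero, A4→Medium; Delta's induced payoffs 8, 5, 4, 1, 2; outcome (A0, Heavy), payoffs (8, 3).
If Echo leads: Delta's best replies are Zero→A1, Light→A1, Medium→A3, Heavy→A0; Echo's induced payoffs 2, 3, 5, 3; outcome (A3, Medium), payoffs (6, 5).
Echo gets 5 moving first and 3 moving second, so Echo prefers to move first.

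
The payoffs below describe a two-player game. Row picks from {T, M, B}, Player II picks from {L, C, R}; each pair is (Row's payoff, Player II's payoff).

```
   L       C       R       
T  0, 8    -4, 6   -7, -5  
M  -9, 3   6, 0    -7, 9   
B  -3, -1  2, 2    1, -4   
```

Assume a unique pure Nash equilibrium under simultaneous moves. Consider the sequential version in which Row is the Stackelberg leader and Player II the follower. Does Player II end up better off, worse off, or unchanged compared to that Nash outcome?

worse off

Solve by backward induction (Row leads).
- T: Player II compares 8, 6, -5 and picks L; Row would get 0.
- M: Player II compares 3, 0, 9 and picks R; Row would get -7.
- B: Player II compares -1, 2, -4 and picks C; Row would get 2.
Row's induced payoffs are 0, -7, 2, so Row commits to B. Subgame-perfect outcome: (B, C) with payoffs (2, 2).
For the simultaneous game, intersect best replies.
Row's best replies: L→T; C→M; R→B.
Player II's best replies: T→L; M→R; B→C.
Only (T, L) has each player best-responding; Nash payoffs (0, 8).
Player II earns 2 sequentially versus 8 at the Nash outcome: worse off.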